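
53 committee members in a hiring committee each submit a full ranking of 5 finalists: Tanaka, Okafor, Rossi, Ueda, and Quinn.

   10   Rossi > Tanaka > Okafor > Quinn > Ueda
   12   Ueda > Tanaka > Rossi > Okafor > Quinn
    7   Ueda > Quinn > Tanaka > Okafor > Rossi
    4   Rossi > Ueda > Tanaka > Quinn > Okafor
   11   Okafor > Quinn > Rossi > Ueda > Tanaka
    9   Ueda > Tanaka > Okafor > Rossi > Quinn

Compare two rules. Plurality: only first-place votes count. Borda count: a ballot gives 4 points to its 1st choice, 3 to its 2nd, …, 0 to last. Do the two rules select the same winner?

Yes

Plurality first-place counts: Tanaka 0, Okafor 11, Rossi 14, Ueda 28, Quinn 0 → Ueda.
Borda totals: Tanaka 115, Okafor 101, Rossi 111, Ueda 135, Quinn 68 → Ueda.
The two rules agree on Ueda.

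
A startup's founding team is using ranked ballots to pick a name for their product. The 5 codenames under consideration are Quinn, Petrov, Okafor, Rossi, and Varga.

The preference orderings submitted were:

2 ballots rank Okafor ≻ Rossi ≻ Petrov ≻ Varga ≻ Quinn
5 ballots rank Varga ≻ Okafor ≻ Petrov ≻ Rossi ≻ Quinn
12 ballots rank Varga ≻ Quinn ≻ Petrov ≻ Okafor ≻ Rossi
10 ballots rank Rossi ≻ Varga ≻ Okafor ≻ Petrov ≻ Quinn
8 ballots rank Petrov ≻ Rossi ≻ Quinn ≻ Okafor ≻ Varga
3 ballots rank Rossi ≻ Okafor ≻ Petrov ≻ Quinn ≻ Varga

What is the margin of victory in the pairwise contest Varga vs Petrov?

Ballots ranking Varga above Petrov: 5+12+10 = 27.
Ballots ranking Petrov above Varga: 2+8+3 = 13.
Varga wins 27–13, a margin of 14.

14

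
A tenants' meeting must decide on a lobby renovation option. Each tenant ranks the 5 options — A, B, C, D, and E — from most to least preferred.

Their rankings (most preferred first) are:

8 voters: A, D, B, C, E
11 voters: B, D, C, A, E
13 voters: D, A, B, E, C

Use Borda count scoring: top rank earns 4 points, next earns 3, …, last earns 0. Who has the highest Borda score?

Borda scores:
  A: 8·4 + 11·1 + 13·3 = 82
  B: 8·2 + 11·4 + 13·2 = 86
  C: 8·1 + 11·2 + 13·0 = 30
  D: 8·3 + 11·3 + 13·4 = 109
  E: 8·0 + 11·0 + 13·1 = 13
D has the highest total.

D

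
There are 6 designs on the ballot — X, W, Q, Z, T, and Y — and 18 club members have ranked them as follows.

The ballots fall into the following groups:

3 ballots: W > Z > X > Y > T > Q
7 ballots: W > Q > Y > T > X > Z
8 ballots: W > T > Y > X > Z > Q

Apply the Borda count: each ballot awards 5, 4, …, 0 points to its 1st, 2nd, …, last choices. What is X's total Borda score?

32

Borda scores:
  X: 3·3 + 7·1 + 8·2 = 32
  W: 3·5 + 7·5 + 8·5 = 90
  Q: 3·0 + 7·4 + 8·0 = 28
  Z: 3·4 + 7·0 + 8·1 = 20
  T: 3·1 + 7·2 + 8·4 = 49
  Y: 3·2 + 7·3 + 8·3 = 51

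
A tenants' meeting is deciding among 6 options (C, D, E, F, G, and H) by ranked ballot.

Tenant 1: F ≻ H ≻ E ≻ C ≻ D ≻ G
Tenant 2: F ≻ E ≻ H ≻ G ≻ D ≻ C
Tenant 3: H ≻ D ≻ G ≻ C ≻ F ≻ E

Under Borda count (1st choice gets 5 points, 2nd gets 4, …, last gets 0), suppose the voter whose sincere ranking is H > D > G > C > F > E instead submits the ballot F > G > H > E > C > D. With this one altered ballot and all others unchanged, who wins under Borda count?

Borda totals with the altered ballot: C 3, D 2, E 9, F 15, G 6, H 10.
The switch changes the winner from H to F.

F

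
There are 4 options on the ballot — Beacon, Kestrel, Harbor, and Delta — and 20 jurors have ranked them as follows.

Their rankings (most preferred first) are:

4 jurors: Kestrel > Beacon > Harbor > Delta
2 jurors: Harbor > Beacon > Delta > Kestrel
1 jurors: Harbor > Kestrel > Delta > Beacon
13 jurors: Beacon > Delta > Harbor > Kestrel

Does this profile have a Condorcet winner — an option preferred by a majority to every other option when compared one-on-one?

Head-to-head results (20 voters total):
Beacon vs Kestrel: Beacon wins 15–5.
Beacon vs Harbor: Beacon wins 17–3.
Beacon vs Delta: Beacon wins 19–1.
Kestrel vs Harbor: Harbor wins 16–4.
Kestrel vs Delta: Delta wins 15–5.
Harbor vs Delta: Delta wins 13–7.
Beacon beats each rival — Kestrel (15–5), Harbor (17–3), Delta (19–1) — so Beacon is the Condorcet winner.

Yes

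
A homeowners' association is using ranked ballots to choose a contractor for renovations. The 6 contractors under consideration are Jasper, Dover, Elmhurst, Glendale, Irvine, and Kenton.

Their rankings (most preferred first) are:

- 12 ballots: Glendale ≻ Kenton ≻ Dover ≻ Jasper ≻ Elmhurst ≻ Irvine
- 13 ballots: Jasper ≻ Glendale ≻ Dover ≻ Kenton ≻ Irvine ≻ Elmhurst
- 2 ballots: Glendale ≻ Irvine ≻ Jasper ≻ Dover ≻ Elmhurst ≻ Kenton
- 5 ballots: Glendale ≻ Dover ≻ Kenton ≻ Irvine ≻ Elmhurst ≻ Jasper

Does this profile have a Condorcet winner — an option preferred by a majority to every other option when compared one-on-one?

Yes

Head-to-head results (32 voters total):
Jasper vs Dover: Dover wins 17–15.
Jasper vs Elmhurst: Jasper wins 27–5.
Jasper vs Glendale: Glendale wins 19–13.
Jasper vs Irvine: Jasper wins 25–7.
Jasper vs Kenton: Kenton wins 17–15.
Dover vs Elmhurst: Dover wins 32–0.
Dover vs Glendale: Glendale wins 32–0.
Dover vs Irvine: Dover wins 30–2.
Dover vs Kenton: Dover wins 20–12.
Elmhurst vs Glendale: Glendale wins 32–0.
Elmhurst vs Irvine: Irvine wins 20–12.
Elmhurst vs Kenton: Kenton wins 30–2.
Glendale vs Irvine: Glendale wins 32–0.
Glendale vs Kenton: Glendale wins 32–0.
Irvine vs Kenton: Kenton wins 30–2.
Glendale beats each rival — Jasper (19–13), Dover (32–0), Elmhurst (32–0), Irvine (32–0), Kenton (32–0) — so Glendale is the Condorcet winner.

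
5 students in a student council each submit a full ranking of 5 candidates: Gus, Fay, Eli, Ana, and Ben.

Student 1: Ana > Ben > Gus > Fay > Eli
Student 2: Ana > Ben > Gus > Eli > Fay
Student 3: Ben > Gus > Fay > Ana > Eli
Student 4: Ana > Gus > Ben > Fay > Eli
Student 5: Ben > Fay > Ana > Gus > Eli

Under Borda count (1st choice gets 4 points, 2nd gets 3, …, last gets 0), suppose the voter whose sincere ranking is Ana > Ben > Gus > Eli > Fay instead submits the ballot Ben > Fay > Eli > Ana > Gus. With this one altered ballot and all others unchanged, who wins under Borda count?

Borda totals with the altered ballot: Gus 9, Fay 10, Eli 2, Ana 12, Ben 17.
The winner is unchanged: still Ben.

Ben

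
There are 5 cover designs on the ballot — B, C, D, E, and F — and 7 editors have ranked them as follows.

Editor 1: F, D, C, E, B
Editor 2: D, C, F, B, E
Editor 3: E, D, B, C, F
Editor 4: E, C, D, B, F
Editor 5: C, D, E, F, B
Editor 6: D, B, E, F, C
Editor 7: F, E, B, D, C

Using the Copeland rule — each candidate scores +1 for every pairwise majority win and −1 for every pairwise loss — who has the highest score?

D

Pairwise results:
  B vs C: C wins 4–3.
  B vs D: D wins 6–1.
  B vs E: E wins 5–2.
  B vs F: F wins 4–3.
  C vs D: D wins 5–2.
  C vs E: E wins 4–3.
  C vs F: C wins 4–3.
  D vs E: D wins 4–3.
  D vs F: D wins 5–2.
  E vs F: E wins 4–3.
Copeland scores (wins − losses):
  B: 0 − 4 = -4
  C: 2 − 2 = 0
  D: 4 − 0 = 4
  E: 3 − 1 = 2
  F: 1 − 3 = -2
D has the best Copeland score.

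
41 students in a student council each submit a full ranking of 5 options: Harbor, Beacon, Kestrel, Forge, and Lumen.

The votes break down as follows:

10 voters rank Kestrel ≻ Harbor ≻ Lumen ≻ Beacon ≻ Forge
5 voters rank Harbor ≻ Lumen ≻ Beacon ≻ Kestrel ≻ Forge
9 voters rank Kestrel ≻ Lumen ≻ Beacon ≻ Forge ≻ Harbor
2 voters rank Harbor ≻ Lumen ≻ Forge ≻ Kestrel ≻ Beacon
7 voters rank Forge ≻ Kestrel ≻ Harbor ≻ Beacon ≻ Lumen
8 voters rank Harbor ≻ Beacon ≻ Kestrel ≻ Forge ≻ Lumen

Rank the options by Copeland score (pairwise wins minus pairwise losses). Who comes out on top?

Pairwise results:
  Harbor vs Beacon: Harbor wins 32–9.
  Harbor vs Kestrel: Kestrel wins 26–15.
  Harbor vs Forge: Harbor wins 25–16.
  Harbor vs Lumen: Harbor wins 32–9.
  Beacon vs Kestrel: Kestrel wins 28–13.
  Beacon vs Forge: Beacon wins 32–9.
  Beacon vs Lumen: Lumen wins 26–15.
  Kestrel vs Forge: Kestrel wins 32–9.
  Kestrel vs Lumen: Kestrel wins 34–7.
  Forge vs Lumen: Lumen wins 26–15.
Copeland scores (wins − losses):
  Harbor: 3 − 1 = 2
  Beacon: 1 − 3 = -2
  Kestrel: 4 − 0 = 4
  Forge: 0 − 4 = -4
  Lumen: 2 − 2 = 0
Kestrel has the best Copeland score.

Kestrel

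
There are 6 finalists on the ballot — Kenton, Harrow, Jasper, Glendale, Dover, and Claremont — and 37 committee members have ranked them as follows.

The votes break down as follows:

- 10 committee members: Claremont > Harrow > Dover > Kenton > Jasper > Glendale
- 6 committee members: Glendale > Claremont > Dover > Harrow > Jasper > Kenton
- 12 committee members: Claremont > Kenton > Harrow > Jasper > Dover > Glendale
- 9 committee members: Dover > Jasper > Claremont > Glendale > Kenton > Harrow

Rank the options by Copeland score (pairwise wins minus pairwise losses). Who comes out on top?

Claremont

Pairwise results:
  Kenton vs Harrow: Kenton wins 21–16.
  Kenton vs Jasper: Kenton wins 22–15.
  Kenton vs Glendale: Kenton wins 22–15.
  Kenton vs Dover: Dover wins 25–12.
  Kenton vs Claremont: Claremont wins 37–0.
  Harrow vs Jasper: Harrow wins 28–9.
  Harrow vs Glendale: Harrow wins 22–15.
  Harrow vs Dover: Harrow wins 22–15.
  Harrow vs Claremont: Claremont wins 37–0.
  Jasper vs Glendale: Jasper wins 31–6.
  Jasper vs Dover: Dover wins 25–12.
  Jasper vs Claremont: Claremont wins 28–9.
  Glendale vs Dover: Dover wins 31–6.
  Glendale vs Claremont: Claremont wins 31–6.
  Dover vs Claremont: Claremont wins 28–9.
Copeland scores (wins − losses):
  Kenton: 3 − 2 = 1
  Harrow: 3 − 2 = 1
  Jasper: 1 − 4 = -3
  Glendale: 0 − 5 = -5
  Dover: 3 − 2 = 1
  Claremont: 5 − 0 = 5
Claremont has the best Copeland score.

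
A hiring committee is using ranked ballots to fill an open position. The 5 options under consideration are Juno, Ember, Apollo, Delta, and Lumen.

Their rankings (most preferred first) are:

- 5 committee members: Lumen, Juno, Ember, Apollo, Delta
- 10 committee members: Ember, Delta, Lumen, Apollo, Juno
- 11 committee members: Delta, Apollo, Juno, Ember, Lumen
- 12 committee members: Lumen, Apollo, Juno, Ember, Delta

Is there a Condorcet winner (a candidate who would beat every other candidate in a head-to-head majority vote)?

Head-to-head results (38 voters total):
Juno vs Ember: Juno wins 28–10.
Juno vs Apollo: Apollo wins 33–5.
Juno vs Delta: Delta wins 21–17.
Juno vs Lumen: Lumen wins 27–11.
Ember vs Apollo: Apollo wins 23–15.
Ember vs Delta: Ember wins 27–11.
Ember vs Lumen: Ember wins 21–17.
Apollo vs Delta: Delta wins 21–17.
Apollo vs Lumen: Lumen wins 27–11.
Delta vs Lumen: Delta wins 21–17.
No candidate beats all others: Juno beats Ember beats Delta beats Juno, a majority cycle.

No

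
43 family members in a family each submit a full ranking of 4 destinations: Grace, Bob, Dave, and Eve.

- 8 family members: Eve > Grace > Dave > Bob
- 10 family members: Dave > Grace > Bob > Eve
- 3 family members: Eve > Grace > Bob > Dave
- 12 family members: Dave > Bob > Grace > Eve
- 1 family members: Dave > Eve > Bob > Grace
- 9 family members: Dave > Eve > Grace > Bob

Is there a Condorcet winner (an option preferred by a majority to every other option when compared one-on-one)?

Head-to-head results (43 voters total):
Grace vs Bob: Grace wins 30–13.
Grace vs Dave: Dave wins 32–11.
Grace vs Eve: Grace wins 22–21.
Bob vs Dave: Dave wins 40–3.
Bob vs Eve: Bob wins 22–21.
Dave vs Eve: Dave wins 32–11.
Dave beats each rival — Grace (32–11), Bob (40–3), Eve (32–11) — so Dave is the Condorcet winner.

Yes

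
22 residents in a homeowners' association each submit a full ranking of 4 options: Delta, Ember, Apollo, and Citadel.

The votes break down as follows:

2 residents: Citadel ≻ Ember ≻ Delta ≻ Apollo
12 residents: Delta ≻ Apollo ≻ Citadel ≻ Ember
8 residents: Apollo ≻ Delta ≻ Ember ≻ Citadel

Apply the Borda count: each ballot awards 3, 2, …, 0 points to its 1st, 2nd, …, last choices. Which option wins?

Delta

Borda scores:
  Delta: 2·1 + 12·3 + 8·2 = 54
  Ember: 2·2 + 12·0 + 8·1 = 12
  Apollo: 2·0 + 12·2 + 8·3 = 48
  Citadel: 2·3 + 12·1 + 8·0 = 18
Delta has the highest total.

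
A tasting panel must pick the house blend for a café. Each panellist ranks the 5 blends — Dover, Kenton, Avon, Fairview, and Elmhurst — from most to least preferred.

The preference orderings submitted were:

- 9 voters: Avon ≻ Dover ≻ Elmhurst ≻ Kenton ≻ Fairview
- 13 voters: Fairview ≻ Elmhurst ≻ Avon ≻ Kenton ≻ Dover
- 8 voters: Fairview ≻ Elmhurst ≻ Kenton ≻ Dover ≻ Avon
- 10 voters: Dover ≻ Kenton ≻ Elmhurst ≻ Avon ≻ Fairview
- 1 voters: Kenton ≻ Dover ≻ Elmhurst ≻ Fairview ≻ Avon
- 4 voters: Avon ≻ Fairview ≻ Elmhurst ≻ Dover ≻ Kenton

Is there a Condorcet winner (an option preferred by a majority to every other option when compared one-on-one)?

Head-to-head results (45 voters total):
Dover vs Kenton: Dover wins 23–22.
Dover vs Avon: Avon wins 26–19.
Dover vs Fairview: Fairview wins 25–20.
Dover vs Elmhurst: Elmhurst wins 25–20.
Kenton vs Avon: Avon wins 26–19.
Kenton vs Fairview: Fairview wins 25–20.
Kenton vs Elmhurst: Elmhurst wins 34–11.
Avon vs Fairview: Avon wins 23–22.
Avon vs Elmhurst: Elmhurst wins 32–13.
Fairview vs Elmhurst: Fairview wins 25–20.
No candidate beats all others: Avon beats Fairview beats Elmhurst beats Avon, a majority cycle.

No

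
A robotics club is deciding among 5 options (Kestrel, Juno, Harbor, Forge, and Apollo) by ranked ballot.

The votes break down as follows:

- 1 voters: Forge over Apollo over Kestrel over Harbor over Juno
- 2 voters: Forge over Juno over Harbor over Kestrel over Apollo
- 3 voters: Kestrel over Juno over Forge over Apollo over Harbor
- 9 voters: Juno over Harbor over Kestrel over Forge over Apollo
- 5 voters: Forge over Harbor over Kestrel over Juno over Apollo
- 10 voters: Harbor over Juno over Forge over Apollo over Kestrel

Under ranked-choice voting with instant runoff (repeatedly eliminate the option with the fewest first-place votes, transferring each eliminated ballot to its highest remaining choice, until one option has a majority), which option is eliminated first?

Round 1: Harbor 10, Juno 9, Forge 8, Kestrel 3, Apollo 0. Apollo has the fewest and is eliminated.
Round 2: Harbor 10, Juno 9, Forge 8, Kestrel 3. Kestrel has the fewest and is eliminated.
Round 3: Juno 12, Harbor 10, Forge 8. Forge has the fewest and is eliminated.
Round 4: Harbor 16, Juno 14. Harbor has a majority.

Apollo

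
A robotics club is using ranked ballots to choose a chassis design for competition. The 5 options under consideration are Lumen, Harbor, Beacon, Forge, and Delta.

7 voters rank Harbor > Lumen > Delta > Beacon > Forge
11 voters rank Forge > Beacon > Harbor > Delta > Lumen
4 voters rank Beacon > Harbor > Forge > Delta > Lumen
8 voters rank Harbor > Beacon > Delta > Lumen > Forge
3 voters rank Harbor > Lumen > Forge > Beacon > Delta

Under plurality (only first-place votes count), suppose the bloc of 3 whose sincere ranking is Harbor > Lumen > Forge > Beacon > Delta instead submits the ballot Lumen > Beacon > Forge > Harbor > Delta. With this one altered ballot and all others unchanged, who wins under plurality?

First-place totals with the altered ballot: Lumen 3, Harbor 15, Beacon 4, Forge 11, Delta 0.
The winner is unchanged: still Harbor.

Harbor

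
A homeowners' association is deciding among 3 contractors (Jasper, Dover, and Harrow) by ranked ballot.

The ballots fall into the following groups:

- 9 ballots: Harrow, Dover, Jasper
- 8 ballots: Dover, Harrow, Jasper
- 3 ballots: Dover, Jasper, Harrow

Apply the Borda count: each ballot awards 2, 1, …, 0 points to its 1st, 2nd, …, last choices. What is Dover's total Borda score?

31

Borda scores:
  Jasper: 9·0 + 8·0 + 3·1 = 3
  Dover: 9·1 + 8·2 + 3·2 = 31
  Harrow: 9·2 + 8·1 + 3·0 = 26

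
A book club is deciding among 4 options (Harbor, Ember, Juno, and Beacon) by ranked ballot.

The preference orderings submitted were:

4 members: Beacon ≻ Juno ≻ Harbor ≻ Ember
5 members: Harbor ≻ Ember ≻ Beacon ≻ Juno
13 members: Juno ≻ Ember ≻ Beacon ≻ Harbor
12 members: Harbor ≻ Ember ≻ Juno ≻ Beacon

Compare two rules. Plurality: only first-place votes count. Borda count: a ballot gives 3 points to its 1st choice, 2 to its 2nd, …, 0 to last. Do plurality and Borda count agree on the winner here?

Plurality first-place counts: Harbor 17, Ember 0, Juno 13, Beacon 4 → Harbor.
Borda totals: Harbor 55, Ember 60, Juno 59, Beacon 30 → Ember.
The two rules disagree: plurality picks Harbor, Borda picks Ember.

No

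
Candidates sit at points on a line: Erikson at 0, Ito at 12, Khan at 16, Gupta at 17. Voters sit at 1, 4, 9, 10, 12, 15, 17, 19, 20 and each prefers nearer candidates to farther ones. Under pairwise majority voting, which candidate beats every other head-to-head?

Ito

With single-peaked preferences on a line, the Condorcet winner is the candidate closest to the median voter.
The median voter (position 12) is closest to Ito at 12.
Check: Ito vs Gupta — voters closer to Ito: 5 of 9.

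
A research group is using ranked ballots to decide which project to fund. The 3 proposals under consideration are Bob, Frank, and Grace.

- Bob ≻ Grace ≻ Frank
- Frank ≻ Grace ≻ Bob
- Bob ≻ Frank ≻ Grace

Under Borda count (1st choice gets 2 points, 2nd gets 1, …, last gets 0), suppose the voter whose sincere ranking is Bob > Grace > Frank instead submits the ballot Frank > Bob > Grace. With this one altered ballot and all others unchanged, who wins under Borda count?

Borda totals with the altered ballot: Bob 3, Frank 5, Grace 1.
The switch changes the winner from Bob to Frank.

Frank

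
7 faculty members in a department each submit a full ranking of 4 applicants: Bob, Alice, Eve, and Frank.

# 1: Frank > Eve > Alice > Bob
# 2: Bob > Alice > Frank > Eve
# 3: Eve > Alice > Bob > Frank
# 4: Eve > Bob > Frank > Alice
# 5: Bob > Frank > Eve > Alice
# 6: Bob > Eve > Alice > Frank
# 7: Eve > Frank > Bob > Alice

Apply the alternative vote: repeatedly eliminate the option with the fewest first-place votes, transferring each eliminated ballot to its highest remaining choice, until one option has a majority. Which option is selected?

Eve

Round 1: Bob 3, Eve 3, Frank 1, Alice 0. Alice has the fewest and is eliminated.
Round 2: Bob 3, Eve 3, Frank 1. Frank has the fewest and is eliminated.
Round 3: Eve 4, Bob 3. Eve has a majority.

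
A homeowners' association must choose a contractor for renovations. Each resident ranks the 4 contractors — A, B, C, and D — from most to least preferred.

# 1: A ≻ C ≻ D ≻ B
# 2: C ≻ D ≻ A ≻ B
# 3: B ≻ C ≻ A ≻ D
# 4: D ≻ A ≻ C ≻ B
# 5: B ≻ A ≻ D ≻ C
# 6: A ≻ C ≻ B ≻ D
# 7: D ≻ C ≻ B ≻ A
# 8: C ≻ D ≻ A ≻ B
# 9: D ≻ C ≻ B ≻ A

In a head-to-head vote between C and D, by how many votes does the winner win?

Ballots ranking C above D: 5.
Ballots ranking D above C: 4.
C wins 5–4, a margin of 1.

1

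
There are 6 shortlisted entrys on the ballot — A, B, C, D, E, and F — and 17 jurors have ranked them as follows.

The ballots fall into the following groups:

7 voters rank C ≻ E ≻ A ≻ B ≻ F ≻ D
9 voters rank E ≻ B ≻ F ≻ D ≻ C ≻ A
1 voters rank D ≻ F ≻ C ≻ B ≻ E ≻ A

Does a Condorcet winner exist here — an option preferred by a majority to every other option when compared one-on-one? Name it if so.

E

Head-to-head results (17 voters total):
A vs B: B wins 10–7.
A vs C: C wins 17–0.
A vs D: D wins 10–7.
A vs E: E wins 17–0.
A vs F: F wins 10–7.
B vs C: B wins 9–8.
B vs D: B wins 16–1.
B vs E: E wins 16–1.
B vs F: B wins 16–1.
C vs D: D wins 10–7.
C vs E: E wins 9–8.
C vs F: F wins 10–7.
D vs E: E wins 16–1.
D vs F: F wins 16–1.
E vs F: E wins 16–1.
E beats each rival — A (17–0), B (16–1), C (9–8), D (16–1), F (16–1) — so E is the Condorcet winner.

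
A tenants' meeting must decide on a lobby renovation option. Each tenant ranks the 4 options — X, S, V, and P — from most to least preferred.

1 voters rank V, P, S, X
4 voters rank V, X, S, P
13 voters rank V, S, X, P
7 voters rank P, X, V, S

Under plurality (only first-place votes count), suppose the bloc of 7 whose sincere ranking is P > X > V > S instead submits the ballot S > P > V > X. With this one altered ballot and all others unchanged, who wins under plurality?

V

First-place totals with the altered ballot: X 0, S 7, V 18, P 0.
The winner is unchanged: still V.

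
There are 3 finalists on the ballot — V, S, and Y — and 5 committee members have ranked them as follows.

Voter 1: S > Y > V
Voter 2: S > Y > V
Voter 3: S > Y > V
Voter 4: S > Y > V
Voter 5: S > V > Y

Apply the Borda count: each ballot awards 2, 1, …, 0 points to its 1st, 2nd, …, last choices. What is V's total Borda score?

1

Borda scores:
  V: 0 + 0 + 0 + 0 + 1 = 1
  S: 2 + 2 + 2 + 2 + 2 = 10
  Y: 1 + 1 + 1 + 1 + 0 = 4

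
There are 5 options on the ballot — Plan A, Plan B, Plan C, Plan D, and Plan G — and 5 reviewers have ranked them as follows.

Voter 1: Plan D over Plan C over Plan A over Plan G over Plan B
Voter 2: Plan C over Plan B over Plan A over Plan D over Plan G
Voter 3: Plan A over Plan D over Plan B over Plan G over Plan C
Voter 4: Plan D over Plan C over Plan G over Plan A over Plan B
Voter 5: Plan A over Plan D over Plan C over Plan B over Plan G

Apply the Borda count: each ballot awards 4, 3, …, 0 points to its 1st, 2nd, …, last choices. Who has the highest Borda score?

Plan D

Borda scores:
  Plan A: 2 + 2 + 4 + 1 + 4 = 13
  Plan B: 0 + 3 + 2 + 0 + 1 = 6
  Plan C: 3 + 4 + 0 + 3 + 2 = 12
  Plan D: 4 + 1 + 3 + 4 + 3 = 15
  Plan G: 1 + 0 + 1 + 2 + 0 = 4
Plan D has the highest total.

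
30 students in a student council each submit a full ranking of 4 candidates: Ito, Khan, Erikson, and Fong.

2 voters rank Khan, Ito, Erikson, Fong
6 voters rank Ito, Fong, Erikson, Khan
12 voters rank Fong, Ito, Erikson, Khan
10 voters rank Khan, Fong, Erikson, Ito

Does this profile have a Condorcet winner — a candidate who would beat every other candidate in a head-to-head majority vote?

Head-to-head results (30 voters total):
Ito vs Khan: Ito wins 18–12.
Ito vs Erikson: Ito wins 20–10.
Ito vs Fong: Fong wins 22–8.
Khan vs Erikson: Erikson wins 18–12.
Khan vs Fong: Fong wins 18–12.
Erikson vs Fong: Fong wins 28–2.
Fong beats each rival — Ito (22–8), Khan (18–12), Erikson (28–2) — so Fong is the Condorcet winner.

Yes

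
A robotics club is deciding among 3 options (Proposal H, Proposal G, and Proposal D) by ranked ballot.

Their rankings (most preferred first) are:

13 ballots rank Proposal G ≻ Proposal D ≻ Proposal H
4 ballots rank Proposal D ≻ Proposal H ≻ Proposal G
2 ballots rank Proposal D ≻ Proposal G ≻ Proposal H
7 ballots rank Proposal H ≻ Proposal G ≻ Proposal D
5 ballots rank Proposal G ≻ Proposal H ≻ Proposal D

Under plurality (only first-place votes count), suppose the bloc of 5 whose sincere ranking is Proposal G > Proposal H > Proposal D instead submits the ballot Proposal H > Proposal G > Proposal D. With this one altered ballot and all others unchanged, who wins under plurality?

First-place totals with the altered ballot: Proposal H 12, Proposal G 13, Proposal D 6.
The winner is unchanged: still Proposal G.

Proposal G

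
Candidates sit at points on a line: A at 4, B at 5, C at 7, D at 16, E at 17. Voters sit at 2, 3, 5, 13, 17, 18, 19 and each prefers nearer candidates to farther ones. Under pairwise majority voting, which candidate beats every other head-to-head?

With single-peaked preferences on a line, the Condorcet winner is the candidate closest to the median voter.
The median voter (position 13) is closest to D at 16.
Check: D vs A — voters closer to D: 4 of 7.

D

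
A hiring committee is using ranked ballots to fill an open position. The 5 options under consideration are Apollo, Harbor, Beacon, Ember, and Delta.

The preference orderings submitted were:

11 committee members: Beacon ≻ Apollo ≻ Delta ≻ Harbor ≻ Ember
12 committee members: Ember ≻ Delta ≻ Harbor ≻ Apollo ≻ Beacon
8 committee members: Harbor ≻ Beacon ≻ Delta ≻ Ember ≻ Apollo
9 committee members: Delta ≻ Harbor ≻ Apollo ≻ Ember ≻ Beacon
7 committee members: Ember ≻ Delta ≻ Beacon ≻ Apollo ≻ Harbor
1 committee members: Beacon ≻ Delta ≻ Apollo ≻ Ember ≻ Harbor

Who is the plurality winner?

First-place vote totals:
  Apollo: 0
  Harbor: 8
  Beacon: 12
  Ember: 19
  Delta: 9
Ember has the most first-place votes.

Ember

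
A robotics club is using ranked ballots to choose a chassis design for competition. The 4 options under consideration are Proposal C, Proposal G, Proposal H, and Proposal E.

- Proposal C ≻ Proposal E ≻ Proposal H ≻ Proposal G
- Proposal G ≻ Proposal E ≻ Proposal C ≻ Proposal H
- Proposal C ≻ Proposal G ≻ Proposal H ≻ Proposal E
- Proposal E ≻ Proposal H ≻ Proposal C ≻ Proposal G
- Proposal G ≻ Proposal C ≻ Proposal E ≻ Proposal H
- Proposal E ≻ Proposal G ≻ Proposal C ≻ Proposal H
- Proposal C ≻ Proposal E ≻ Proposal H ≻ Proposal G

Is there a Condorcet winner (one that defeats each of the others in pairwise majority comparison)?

Head-to-head results (7 voters total):
Proposal C vs Proposal G: Proposal C wins 4–3.
Proposal C vs Proposal H: Proposal C wins 6–1.
Proposal C vs Proposal E: Proposal C wins 4–3.
Proposal G vs Proposal H: Proposal G wins 4–3.
Proposal G vs Proposal E: Proposal E wins 4–3.
Proposal H vs Proposal E: Proposal E wins 6–1.
Proposal C beats each rival — Proposal G (4–3), Proposal H (6–1), Proposal E (4–3) — so Proposal C is the Condorcet winner.

Yes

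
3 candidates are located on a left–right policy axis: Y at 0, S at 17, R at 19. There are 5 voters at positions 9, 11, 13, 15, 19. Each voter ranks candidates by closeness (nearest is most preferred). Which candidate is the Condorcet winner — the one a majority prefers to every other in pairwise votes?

With single-peaked preferences on a line, the Condorcet winner is the candidate closest to the median voter.
The median voter (position 13) is closest to S at 17.
Check: S vs R — voters closer to S: 4 of 5.

S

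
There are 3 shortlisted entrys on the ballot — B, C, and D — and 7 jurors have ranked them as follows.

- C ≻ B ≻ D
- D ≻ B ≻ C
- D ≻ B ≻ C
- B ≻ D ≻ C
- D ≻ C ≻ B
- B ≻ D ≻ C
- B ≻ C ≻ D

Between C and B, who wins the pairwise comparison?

Ballots ranking C above B: 2.
Ballots ranking B above C: 5.
B wins the head-to-head, 5–2.

B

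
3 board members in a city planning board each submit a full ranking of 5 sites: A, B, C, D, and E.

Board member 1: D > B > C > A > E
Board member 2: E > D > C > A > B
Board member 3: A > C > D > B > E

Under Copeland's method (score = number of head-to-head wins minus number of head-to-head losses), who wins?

D

Pairwise results:
  A vs B: A wins 2–1.
  A vs C: C wins 2–1.
  A vs D: D wins 2–1.
  A vs E: A wins 2–1.
  B vs C: C wins 2–1.
  B vs D: D wins 3–0.
  B vs E: B wins 2–1.
  C vs D: D wins 2–1.
  C vs E: C wins 2–1.
  D vs E: D wins 2–1.
Copeland scores (wins − losses):
  A: 2 − 2 = 0
  B: 1 − 3 = -2
  C: 3 − 1 = 2
  D: 4 − 0 = 4
  E: 0 − 4 = -4
D has the best Copeland score.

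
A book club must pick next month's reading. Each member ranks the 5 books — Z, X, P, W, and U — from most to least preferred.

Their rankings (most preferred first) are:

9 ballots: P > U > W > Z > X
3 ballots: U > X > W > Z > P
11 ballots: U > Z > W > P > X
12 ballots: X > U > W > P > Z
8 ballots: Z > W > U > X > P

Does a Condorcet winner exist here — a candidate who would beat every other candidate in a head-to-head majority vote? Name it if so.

Head-to-head results (43 voters total):
Z vs X: Z wins 28–15.
Z vs P: Z wins 22–21.
Z vs W: W wins 24–19.
Z vs U: U wins 35–8.
X vs P: X wins 23–20.
X vs W: W wins 28–15.
X vs U: U wins 31–12.
P vs W: W wins 34–9.
P vs U: U wins 34–9.
W vs U: U wins 35–8.
U beats each rival — Z (35–8), X (31–12), P (34–9), W (35–8) — so U is the Condorcet winner.

U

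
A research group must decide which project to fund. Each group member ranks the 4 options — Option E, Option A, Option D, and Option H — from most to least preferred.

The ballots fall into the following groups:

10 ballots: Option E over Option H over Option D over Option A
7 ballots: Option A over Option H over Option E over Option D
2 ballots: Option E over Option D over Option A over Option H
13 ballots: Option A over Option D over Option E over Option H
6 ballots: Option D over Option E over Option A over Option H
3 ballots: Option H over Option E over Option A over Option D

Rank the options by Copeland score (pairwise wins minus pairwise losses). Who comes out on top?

Pairwise results:
  Option E vs Option A: Option E wins 21–20.
  Option E vs Option D: Option E wins 22–19.
  Option E vs Option H: Option E wins 31–10.
  Option A vs Option D: Option A wins 23–18.
  Option A vs Option H: Option A wins 28–13.
  Option D vs Option H: Option D wins 21–20.
Copeland scores (wins − losses):
  Option E: 3 − 0 = 3
  Option A: 2 − 1 = 1
  Option D: 1 − 2 = -1
  Option H: 0 − 3 = -3
Option E has the best Copeland score.

Option E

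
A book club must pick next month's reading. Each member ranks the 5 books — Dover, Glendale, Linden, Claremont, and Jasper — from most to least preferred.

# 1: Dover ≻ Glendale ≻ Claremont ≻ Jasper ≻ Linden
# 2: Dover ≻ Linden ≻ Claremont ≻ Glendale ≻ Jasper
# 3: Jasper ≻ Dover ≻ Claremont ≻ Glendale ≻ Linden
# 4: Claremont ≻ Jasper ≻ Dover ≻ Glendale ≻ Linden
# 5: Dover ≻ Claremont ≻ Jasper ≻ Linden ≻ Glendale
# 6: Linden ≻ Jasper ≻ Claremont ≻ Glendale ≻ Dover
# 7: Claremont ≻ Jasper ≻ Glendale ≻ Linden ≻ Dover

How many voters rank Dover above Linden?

5

Ballots ranking Dover above Linden: 5.
Ballots ranking Linden above Dover: 2.
So 5 of 7 voters prefer Dover to Linden.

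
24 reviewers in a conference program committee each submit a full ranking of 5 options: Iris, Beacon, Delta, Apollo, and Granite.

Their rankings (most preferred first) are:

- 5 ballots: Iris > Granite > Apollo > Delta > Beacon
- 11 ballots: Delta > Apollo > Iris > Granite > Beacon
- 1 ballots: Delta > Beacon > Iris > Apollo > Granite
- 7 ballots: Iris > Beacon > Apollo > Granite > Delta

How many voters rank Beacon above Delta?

7

Ballots ranking Beacon above Delta: 7.
Ballots ranking Delta above Beacon: 5+11+1 = 17.
So 7 of 24 voters prefer Beacon to Delta.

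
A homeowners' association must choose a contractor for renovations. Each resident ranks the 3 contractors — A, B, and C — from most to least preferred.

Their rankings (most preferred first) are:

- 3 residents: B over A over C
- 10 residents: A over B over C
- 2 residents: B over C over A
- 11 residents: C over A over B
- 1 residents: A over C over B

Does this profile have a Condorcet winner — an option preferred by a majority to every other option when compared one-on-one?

Head-to-head results (27 voters total):
A vs B: A wins 22–5.
A vs C: A wins 14–13.
B vs C: B wins 15–12.
A beats each rival — B (22–5), C (14–13) — so A is the Condorcet winner.

Yes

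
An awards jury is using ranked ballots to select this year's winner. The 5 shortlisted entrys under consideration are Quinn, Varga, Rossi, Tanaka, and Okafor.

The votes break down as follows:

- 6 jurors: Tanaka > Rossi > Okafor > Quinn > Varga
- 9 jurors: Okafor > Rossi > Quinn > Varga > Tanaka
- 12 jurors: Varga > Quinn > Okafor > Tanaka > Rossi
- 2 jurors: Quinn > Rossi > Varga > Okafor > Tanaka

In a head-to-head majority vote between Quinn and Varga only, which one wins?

Quinn

Ballots ranking Quinn above Varga: 6+9+2 = 17.
Ballots ranking Varga above Quinn: 12.
Quinn wins the head-to-head, 17–12.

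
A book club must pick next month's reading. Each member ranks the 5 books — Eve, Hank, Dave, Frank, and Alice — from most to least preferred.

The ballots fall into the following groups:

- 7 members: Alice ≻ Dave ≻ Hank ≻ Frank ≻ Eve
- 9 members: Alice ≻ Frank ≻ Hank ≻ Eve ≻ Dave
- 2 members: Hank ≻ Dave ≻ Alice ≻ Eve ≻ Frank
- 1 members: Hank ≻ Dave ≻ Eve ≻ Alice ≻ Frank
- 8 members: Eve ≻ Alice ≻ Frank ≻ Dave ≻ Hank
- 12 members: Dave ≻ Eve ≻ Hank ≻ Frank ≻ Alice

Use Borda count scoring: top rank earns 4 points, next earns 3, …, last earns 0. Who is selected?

Borda scores:
  Eve: 7·0 + 9·1 + 2·1 + 2 + 8·4 + 12·3 = 81
  Hank: 7·2 + 9·2 + 2·4 + 4 + 8·0 + 12·2 = 68
  Dave: 7·3 + 9·0 + 2·3 + 3 + 8·1 + 12·4 = 86
  Frank: 7·1 + 9·3 + 2·0 + 0 + 8·2 + 12·1 = 62
  Alice: 7·4 + 9·4 + 2·2 + 1 + 8·3 + 12·0 = 93
Alice has the highest total.

Alice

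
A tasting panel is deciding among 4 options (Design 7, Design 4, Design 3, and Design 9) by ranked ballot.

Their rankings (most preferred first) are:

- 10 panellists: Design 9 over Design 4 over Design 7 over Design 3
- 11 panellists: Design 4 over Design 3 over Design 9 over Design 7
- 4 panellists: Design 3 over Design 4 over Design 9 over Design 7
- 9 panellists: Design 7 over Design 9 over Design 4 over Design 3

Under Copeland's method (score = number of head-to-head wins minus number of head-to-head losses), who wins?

Pairwise results:
  Design 7 vs Design 4: Design 4 wins 25–9.
  Design 7 vs Design 3: Design 7 wins 19–15.
  Design 7 vs Design 9: Design 9 wins 25–9.
  Design 4 vs Design 3: Design 4 wins 30–4.
  Design 4 vs Design 9: Design 9 wins 19–15.
  Design 3 vs Design 9: Design 9 wins 19–15.
Copeland scores (wins − losses):
  Design 7: 1 − 2 = -1
  Design 4: 2 − 1 = 1
  Design 3: 0 − 3 = -3
  Design 9: 3 − 0 = 3
Design 9 has the best Copeland score.

Design 9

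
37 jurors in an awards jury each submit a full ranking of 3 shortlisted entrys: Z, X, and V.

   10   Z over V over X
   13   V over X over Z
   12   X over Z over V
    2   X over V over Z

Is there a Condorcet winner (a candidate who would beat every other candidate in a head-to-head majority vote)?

Head-to-head results (37 voters total):
Z vs X: X wins 27–10.
Z vs V: Z wins 22–15.
X vs V: V wins 23–14.
No candidate beats all others: Z beats V beats X beats Z, a majority cycle.

No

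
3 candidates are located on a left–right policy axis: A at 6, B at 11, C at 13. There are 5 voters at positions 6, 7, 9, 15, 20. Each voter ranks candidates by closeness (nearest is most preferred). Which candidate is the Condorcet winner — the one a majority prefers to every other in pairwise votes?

With single-peaked preferences on a line, the Condorcet winner is the candidate closest to the median voter.
The median voter (position 9) is closest to B at 11.
Check: B vs A — voters closer to B: 3 of 5.

B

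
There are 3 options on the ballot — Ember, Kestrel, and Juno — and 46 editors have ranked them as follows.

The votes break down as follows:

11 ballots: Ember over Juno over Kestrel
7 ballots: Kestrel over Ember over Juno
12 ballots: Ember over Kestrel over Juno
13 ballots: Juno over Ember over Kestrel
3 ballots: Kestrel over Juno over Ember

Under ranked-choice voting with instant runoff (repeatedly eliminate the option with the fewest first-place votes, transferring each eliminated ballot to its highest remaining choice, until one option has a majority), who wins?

Ember

Round 1: Ember 23, Juno 13, Kestrel 10. Kestrel has the fewest and is eliminated.
Round 2: Ember 30, Juno 16. Ember has a majority.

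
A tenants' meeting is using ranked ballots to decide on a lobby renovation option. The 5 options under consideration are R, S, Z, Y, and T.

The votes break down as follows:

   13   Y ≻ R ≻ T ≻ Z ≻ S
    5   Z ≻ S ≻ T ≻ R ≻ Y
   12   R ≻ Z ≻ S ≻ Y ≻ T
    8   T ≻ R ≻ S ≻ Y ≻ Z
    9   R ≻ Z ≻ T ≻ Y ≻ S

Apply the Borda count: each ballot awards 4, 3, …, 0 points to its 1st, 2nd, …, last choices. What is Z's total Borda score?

96

Borda scores:
  R: 13·3 + 5·1 + 12·4 + 8·3 + 9·4 = 152
  S: 13·0 + 5·3 + 12·2 + 8·2 + 9·0 = 55
  Z: 13·1 + 5·4 + 12·3 + 8·0 + 9·3 = 96
  Y: 13·4 + 5·0 + 12·1 + 8·1 + 9·1 = 81
  T: 13·2 + 5·2 + 12·0 + 8·4 + 9·2 = 86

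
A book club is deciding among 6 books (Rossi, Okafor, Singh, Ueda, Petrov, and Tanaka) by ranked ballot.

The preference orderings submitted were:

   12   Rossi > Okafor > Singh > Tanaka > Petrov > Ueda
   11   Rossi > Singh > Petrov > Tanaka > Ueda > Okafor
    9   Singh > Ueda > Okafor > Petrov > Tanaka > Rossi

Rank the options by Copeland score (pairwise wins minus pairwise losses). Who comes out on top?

Pairwise results:
  Rossi vs Okafor: Rossi wins 23–9.
  Rossi vs Singh: Rossi wins 23–9.
  Rossi vs Ueda: Rossi wins 23–9.
  Rossi vs Petrov: Rossi wins 23–9.
  Rossi vs Tanaka: Rossi wins 23–9.
  Okafor vs Singh: Singh wins 20–12.
  Okafor vs Ueda: Ueda wins 20–12.
  Okafor vs Petrov: Okafor wins 21–11.
  Okafor vs Tanaka: Okafor wins 21–11.
  Singh vs Ueda: Singh wins 32–0.
  Singh vs Petrov: Singh wins 32–0.
  Singh vs Tanaka: Singh wins 32–0.
  Ueda vs Petrov: Petrov wins 23–9.
  Ueda vs Tanaka: Tanaka wins 23–9.
  Petrov vs Tanaka: Petrov wins 20–12.
Copeland scores (wins − losses):
  Rossi: 5 − 0 = 5
  Okafor: 2 − 3 = -1
  Singh: 4 − 1 = 3
  Ueda: 1 − 4 = -3
  Petrov: 2 − 3 = -1
  Tanaka: 1 − 4 = -3
Rossi has the best Copeland score.

Rossi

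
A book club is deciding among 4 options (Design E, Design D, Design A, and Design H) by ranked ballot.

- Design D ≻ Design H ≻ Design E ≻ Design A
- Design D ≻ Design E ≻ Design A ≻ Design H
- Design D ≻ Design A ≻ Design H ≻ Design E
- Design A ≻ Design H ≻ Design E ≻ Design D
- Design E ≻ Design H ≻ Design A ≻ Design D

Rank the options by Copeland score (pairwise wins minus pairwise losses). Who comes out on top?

Pairwise results:
  Design E vs Design D: Design D wins 3–2.
  Design E vs Design A: Design E wins 3–2.
  Design E vs Design H: Design H wins 3–2.
  Design D vs Design A: Design D wins 3–2.
  Design D vs Design H: Design D wins 3–2.
  Design A vs Design H: Design A wins 3–2.
Copeland scores (wins − losses):
  Design E: 1 − 2 = -1
  Design D: 3 − 0 = 3
  Design A: 1 − 2 = -1
  Design H: 1 − 2 = -1
Design D has the best Copeland score.

Design D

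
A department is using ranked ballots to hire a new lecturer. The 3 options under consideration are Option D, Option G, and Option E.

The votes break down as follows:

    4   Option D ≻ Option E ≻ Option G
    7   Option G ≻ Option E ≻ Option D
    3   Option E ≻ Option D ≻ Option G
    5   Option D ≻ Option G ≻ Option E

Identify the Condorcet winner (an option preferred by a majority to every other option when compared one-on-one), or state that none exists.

Head-to-head results (19 voters total):
Option D vs Option G: Option D wins 12–7.
Option D vs Option E: Option E wins 10–9.
Option G vs Option E: Option G wins 12–7.
No candidate beats all others: Option D beats Option G beats Option E beats Option D, a majority cycle.

There is no Condorcet winner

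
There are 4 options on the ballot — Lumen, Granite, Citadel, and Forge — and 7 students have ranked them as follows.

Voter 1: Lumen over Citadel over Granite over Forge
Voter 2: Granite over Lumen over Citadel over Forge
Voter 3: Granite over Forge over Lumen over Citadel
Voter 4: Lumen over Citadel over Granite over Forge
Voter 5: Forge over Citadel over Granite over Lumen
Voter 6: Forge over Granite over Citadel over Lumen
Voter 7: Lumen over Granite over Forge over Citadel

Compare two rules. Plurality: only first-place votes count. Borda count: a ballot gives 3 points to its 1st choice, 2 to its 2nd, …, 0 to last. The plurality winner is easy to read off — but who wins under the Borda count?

Granite

Plurality first-place counts: Lumen 3, Granite 2, Citadel 0, Forge 2 → Lumen.
Borda totals: Lumen 12, Granite 13, Citadel 8, Forge 9 → Granite.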